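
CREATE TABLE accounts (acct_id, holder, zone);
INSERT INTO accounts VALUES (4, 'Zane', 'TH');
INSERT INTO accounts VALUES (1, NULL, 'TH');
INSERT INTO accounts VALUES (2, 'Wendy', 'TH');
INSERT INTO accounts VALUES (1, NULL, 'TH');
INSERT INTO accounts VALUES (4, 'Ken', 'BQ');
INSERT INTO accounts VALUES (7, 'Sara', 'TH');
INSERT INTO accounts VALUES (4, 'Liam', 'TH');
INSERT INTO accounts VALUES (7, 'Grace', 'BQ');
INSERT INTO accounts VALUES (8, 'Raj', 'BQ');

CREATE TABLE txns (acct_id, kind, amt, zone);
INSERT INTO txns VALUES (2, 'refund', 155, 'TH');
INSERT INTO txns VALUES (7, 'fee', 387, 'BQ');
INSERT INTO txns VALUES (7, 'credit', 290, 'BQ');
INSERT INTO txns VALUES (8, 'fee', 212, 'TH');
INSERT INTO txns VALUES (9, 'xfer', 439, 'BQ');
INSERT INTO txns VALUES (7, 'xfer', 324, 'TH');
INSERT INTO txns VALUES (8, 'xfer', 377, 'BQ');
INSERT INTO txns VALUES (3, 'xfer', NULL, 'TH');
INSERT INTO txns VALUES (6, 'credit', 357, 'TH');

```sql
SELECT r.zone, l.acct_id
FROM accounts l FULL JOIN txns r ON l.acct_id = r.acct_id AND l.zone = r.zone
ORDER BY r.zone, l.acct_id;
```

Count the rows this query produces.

FULL OUTER JOIN keeps every row from both sides; unmatched rows get NULL for the other side's columns.
Matching on l.acct_id = r.acct_id AND l.zone = r.zone.
- l row (acct_id=4, zone=TH): no match → kept, r columns NULL.
- l row (acct_id=1, zone=TH): no match → kept, r columns NULL.
- l row (acct_id=2, zone=TH): matches 1 r row(s) → 1 output row(s).
- l row (acct_id=1, zone=TH): no match → kept, r columns NULL.
- l row (acct_id=4, zone=BQ): no match → kept, r columns NULL.
- l row (acct_id=7, zone=TH): matches 1 r row(s) → 1 output row(s).
- l row (acct_id=4, zone=TH): no match → kept, r columns NULL.
- l row (acct_id=7, zone=BQ): matches 2 r row(s) → 2 output row(s).
- l row (acct_id=8, zone=BQ): matches 1 r row(s) → 1 output row(s).
- 4 r row(s) had no l match → kept, l columns NULL.
Total: 5 matched + 9 padded = 14 rows.

14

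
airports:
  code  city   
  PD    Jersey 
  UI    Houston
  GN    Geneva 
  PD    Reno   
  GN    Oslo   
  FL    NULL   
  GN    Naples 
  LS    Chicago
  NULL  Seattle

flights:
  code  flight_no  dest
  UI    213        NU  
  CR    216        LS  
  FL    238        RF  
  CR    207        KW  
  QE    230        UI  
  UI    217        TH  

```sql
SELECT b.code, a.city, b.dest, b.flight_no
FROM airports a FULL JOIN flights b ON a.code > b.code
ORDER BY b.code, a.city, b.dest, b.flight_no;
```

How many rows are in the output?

27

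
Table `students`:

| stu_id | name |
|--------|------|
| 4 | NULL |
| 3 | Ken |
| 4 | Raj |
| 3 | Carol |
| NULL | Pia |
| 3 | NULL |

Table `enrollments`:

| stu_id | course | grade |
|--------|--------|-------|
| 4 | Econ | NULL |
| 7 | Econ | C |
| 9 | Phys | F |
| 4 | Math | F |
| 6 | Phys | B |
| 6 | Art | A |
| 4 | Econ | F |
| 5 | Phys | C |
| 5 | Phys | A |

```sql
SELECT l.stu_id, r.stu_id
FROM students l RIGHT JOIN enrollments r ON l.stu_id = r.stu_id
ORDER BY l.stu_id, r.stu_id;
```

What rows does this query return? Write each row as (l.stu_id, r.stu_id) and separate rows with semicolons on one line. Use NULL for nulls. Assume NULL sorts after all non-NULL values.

RIGHT JOIN keeps every row from `enrollments`; unmatched rows get NULL for `students`'s columns.
Matching on l.stu_id = r.stu_id. A NULL in a compared column never satisfies the condition.
- l[0] stu_id=4 → 3 match(es) in r → 3 row(s).
- l[1] stu_id=3 → no match.
- l[2] stu_id=4 → 3 match(es) in r → 3 row(s).
- l[3] stu_id=3 → no match.
- l[4] stu_id=NULL → no match.
- l[5] stu_id=3 → no match.
- plus 6 unmatched r row(s), each kept with NULL l columns.

(4, 4); (4, 4); (4, 4); (4, 4); (4, 4); (4, 4); (NULL, 5); (NULL, 5); (NULL, 6); (NULL, 6); (NULL, 7); (NULL, 9)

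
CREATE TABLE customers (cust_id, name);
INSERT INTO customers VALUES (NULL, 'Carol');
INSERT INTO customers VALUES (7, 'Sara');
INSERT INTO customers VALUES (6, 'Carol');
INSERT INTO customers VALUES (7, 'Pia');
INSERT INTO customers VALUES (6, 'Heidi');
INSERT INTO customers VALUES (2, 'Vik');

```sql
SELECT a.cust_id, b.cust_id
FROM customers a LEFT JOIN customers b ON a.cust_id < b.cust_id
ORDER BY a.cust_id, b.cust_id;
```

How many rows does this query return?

LEFT JOIN keeps every row from `customers a`; unmatched rows get NULL for `customers b`'s columns.
Matching on a.cust_id < b.cust_id. A NULL in a compared column never satisfies the condition.
Matched pairs: 8; unmatched a rows kept: 3.
Total: 8 matched + 3 padded = 11 rows.

11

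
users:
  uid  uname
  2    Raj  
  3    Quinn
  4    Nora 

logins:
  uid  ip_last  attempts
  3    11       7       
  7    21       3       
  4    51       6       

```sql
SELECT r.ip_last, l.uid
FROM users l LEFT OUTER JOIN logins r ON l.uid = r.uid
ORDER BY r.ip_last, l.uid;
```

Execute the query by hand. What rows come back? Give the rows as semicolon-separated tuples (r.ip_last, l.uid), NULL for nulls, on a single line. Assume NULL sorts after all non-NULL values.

LEFT JOIN keeps every row from `users`; unmatched rows get NULL for `logins`'s columns.
Matching on l.uid = r.uid.
Matched pairs: 2; unmatched l rows kept: 1.

(11, 3); (51, 4); (NULL, 2)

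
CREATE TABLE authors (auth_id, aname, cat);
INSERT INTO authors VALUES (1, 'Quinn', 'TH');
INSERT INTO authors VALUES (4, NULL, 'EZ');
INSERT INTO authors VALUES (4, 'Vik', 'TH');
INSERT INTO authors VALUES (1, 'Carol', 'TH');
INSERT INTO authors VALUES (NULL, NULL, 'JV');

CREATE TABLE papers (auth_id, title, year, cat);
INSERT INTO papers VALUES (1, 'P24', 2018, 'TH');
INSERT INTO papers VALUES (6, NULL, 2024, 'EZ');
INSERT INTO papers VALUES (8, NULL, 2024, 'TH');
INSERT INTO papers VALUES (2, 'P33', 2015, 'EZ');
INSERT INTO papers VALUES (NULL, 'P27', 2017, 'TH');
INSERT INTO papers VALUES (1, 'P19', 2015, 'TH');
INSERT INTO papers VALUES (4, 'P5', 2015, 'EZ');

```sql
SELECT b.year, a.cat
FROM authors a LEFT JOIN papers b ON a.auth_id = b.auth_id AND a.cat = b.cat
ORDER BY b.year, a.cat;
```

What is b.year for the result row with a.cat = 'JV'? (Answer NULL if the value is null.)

LEFT JOIN keeps every row from `authors`; unmatched rows get NULL for `papers`'s columns.
Matching on a.auth_id = b.auth_id AND a.cat = b.cat. A NULL in a compared column never satisfies the condition.
- auth_id=1, cat=TH: 2 matching b row(s), so 2 row(s) emitted.
- auth_id=4, cat=EZ: 1 matching b row(s), so 1 row(s) emitted.
- auth_id=4, cat=TH: no b row matches, row kept with b columns NULL.
- auth_id=1, cat=TH: 2 matching b row(s), so 2 row(s) emitted.
- auth_id=NULL, cat=JV: no b row matches, row kept with b columns NULL.

NULL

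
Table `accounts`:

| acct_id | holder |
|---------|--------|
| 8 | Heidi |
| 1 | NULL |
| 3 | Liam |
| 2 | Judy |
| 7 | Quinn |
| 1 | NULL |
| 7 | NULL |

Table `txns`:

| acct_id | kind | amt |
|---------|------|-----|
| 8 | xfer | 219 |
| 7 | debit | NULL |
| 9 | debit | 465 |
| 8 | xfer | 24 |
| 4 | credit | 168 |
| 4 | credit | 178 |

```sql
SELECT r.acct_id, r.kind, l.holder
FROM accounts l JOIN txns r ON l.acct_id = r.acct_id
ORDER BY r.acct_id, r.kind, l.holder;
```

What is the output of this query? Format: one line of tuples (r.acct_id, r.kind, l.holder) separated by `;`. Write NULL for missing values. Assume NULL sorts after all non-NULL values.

INNER JOIN keeps only pairs where the ON condition holds.
Matching on l.acct_id = r.acct_id.
Matched pairs: 4.

(7, debit, Quinn); (7, debit, NULL); (8, xfer, Heidi); (8, xfer, Heidi)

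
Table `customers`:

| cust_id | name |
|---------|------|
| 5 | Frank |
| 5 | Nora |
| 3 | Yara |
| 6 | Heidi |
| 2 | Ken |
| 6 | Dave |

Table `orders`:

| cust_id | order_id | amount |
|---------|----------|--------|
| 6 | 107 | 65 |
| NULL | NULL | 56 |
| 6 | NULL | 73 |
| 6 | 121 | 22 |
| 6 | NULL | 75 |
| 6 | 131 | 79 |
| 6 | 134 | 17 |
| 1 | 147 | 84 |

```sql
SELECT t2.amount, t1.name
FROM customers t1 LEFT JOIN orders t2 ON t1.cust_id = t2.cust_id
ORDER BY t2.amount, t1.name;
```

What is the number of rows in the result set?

LEFT JOIN keeps every row from `customers`; unmatched rows get NULL for `orders`'s columns.
Matching on t1.cust_id = t2.cust_id. A NULL in a compared column never satisfies the condition.
- t1 row (cust_id=5): no match → kept, t2 columns NULL.
- t1 row (cust_id=5): no match → kept, t2 columns NULL.
- t1 row (cust_id=3): no match → kept, t2 columns NULL.
- t1 row (cust_id=6): matches 6 t2 row(s) → 6 output row(s).
- t1 row (cust_id=2): no match → kept, t2 columns NULL.
- t1 row (cust_id=6): matches 6 t2 row(s) → 6 output row(s).
Total: 12 matched + 4 padded = 16 rows.

16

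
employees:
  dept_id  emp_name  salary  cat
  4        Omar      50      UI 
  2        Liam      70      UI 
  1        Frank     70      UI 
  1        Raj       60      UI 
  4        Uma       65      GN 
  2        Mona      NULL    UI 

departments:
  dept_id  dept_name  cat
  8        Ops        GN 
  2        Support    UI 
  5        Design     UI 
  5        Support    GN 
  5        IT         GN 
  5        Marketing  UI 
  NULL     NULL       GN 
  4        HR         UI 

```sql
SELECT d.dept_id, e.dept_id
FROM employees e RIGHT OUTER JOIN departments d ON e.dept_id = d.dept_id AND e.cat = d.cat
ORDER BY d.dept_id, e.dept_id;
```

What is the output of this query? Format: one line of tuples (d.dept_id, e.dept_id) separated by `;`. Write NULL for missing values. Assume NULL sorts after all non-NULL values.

RIGHT JOIN keeps every row from `departments`; unmatched rows get NULL for `employees`'s columns.
Matching on e.dept_id = d.dept_id AND e.cat = d.cat. A NULL in a compared column never satisfies the condition.
Matched pairs: 3; unmatched d rows kept: 6.

(2, 2); (2, 2); (4, 4); (5, NULL); (5, NULL); (5, NULL); (5, NULL); (8, NULL); (NULL, NULL)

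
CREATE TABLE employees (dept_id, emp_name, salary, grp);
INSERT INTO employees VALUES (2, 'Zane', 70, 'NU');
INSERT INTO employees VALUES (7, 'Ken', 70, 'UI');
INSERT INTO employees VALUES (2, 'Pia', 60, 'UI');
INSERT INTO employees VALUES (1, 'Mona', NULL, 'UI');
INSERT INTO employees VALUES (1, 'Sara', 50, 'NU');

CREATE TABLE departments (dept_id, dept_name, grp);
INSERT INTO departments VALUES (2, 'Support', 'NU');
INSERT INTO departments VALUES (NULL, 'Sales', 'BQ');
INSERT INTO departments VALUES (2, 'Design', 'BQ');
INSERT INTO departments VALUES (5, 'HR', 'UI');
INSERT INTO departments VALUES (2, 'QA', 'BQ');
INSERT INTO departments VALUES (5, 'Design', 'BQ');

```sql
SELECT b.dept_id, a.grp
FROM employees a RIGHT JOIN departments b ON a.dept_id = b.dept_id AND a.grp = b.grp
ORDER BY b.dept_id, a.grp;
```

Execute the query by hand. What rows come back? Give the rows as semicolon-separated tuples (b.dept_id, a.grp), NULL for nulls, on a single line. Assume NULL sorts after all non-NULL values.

(2, NU); (2, NULL); (2, NULL); (5, NULL); (5, NULL); (NULL, NULL)

RIGHT JOIN keeps every row from `departments`; unmatched rows get NULL for `employees`'s columns.
Matching on a.dept_id = b.dept_id AND a.grp = b.grp. A NULL in a compared column never satisfies the condition.
Matched pairs: 1; unmatched b rows kept: 5.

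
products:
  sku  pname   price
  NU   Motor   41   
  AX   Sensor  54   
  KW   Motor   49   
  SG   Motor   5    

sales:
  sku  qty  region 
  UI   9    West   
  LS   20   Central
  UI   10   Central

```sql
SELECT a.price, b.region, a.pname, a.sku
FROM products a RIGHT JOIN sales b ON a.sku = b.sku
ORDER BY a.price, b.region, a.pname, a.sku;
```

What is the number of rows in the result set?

RIGHT JOIN keeps every row from `sales`; unmatched rows get NULL for `products`'s columns.
Matching on a.sku = b.sku.
- a[0] sku=NU → no match.
- a[1] sku=AX → no match.
- a[2] sku=KW → no match.
- a[3] sku=SG → no match.
- plus 3 unmatched b row(s), each kept with NULL a columns.
Total: 0 matched + 3 padded = 3 rows.

3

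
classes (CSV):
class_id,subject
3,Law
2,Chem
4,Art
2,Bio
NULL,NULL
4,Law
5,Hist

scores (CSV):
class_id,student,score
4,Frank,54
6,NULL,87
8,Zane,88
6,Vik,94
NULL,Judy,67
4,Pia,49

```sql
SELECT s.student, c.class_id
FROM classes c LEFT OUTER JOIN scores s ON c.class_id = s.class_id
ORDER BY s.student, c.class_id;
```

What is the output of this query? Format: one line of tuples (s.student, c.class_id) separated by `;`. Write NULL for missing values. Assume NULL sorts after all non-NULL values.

LEFT JOIN keeps every row from `classes`; unmatched rows get NULL for `scores`'s columns.
Matching on c.class_id = s.class_id. A NULL in a compared column never satisfies the condition.
- class_id=3: no s row matches, row kept with s columns NULL.
- class_id=2: no s row matches, row kept with s columns NULL.
- class_id=4: 2 matching s row(s), so 2 row(s) emitted.
- class_id=2: no s row matches, row kept with s columns NULL.
- class_id=NULL: no s row matches, row kept with s columns NULL.
- class_id=4: 2 matching s row(s), so 2 row(s) emitted.
- class_id=5: no s row matches, row kept with s columns NULL.
After projecting and ordering:
s.student | c.class_id
Frank | 4
Frank | 4
Pia | 4
Pia | 4
NULL | 2
NULL | 2
NULL | 3
NULL | 5
NULL | NULL

(Frank, 4); (Frank, 4); (Pia, 4); (Pia, 4); (NULL, 2); (NULL, 2); (NULL, 3); (NULL, 5); (NULL, NULL)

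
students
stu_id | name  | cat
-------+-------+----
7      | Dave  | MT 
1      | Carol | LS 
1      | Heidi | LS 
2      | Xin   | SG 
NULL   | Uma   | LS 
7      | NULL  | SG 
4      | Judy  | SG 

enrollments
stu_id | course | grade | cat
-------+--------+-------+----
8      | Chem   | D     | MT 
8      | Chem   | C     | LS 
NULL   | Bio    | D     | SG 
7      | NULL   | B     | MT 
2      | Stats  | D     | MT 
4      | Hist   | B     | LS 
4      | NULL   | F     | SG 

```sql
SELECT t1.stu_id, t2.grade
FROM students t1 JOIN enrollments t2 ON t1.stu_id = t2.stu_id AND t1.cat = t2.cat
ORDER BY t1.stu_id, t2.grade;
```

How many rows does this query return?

INNER JOIN keeps only pairs where the ON condition holds.
Matching on t1.stu_id = t2.stu_id AND t1.cat = t2.cat. A NULL in a compared column never satisfies the condition.
- stu_id=7, cat=MT: 1 matching t2 row(s), so 1 row(s) emitted.
- stu_id=1, cat=LS: no matching t2 row, dropped.
- stu_id=1, cat=LS: no matching t2 row, dropped.
- stu_id=2, cat=SG: no matching t2 row, dropped.
- stu_id=NULL, cat=LS: no matching t2 row, dropped.
- stu_id=7, cat=SG: no matching t2 row, dropped.
- stu_id=4, cat=SG: 1 matching t2 row(s), so 1 row(s) emitted.
Total: 2 rows.

2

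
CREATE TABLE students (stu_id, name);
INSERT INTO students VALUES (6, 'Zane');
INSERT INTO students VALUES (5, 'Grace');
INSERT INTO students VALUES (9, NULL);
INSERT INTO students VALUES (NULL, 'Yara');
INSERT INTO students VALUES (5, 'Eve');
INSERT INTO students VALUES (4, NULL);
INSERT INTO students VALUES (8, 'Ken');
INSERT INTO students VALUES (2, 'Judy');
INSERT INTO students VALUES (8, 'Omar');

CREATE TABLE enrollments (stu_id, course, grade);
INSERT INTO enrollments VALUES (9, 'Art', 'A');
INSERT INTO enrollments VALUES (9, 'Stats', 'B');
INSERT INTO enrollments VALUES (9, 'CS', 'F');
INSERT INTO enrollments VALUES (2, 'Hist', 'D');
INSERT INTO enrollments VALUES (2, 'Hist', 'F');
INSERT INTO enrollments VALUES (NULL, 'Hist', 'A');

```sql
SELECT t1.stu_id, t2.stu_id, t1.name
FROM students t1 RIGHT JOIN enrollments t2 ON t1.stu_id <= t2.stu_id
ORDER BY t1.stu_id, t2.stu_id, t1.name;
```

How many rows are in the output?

RIGHT JOIN keeps every row from `enrollments`; unmatched rows get NULL for `students`'s columns.
Matching on t1.stu_id <= t2.stu_id. A NULL in a compared column never satisfies the condition.
Matched pairs: 26; unmatched t2 rows kept: 1.
Total: 26 matched + 1 padded = 27 rows.

27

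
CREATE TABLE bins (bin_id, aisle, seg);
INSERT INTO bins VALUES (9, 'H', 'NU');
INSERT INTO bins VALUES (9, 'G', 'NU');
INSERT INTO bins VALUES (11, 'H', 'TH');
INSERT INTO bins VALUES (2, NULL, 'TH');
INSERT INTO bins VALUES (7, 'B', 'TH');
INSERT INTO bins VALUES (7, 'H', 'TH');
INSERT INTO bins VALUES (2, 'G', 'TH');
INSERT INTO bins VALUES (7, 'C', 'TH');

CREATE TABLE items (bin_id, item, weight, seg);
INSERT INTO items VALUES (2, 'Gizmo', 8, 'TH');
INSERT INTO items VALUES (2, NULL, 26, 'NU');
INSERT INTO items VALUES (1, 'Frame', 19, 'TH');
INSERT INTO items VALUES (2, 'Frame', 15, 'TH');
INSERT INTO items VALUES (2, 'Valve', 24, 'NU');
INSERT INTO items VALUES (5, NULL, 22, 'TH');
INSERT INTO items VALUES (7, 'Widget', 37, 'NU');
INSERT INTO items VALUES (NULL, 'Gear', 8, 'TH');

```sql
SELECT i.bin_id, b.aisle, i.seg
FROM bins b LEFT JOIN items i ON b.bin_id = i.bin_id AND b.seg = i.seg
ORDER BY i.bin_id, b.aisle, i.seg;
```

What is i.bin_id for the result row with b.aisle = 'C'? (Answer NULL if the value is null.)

NULL

LEFT JOIN keeps every row from `bins`; unmatched rows get NULL for `items`'s columns.
Matching on b.bin_id = i.bin_id AND b.seg = i.seg. A NULL in a compared column never satisfies the condition.
- b (bin_id=9, seg=NU) has no partner → padded with NULL.
- b (bin_id=9, seg=NU) has no partner → padded with NULL.
- b (bin_id=11, seg=TH) has no partner → padded with NULL.
- b (bin_id=2, seg=TH) pairs with 2 row(s) of i.
- b (bin_id=7, seg=TH) has no partner → padded with NULL.
- b (bin_id=7, seg=TH) has no partner → padded with NULL.
- b (bin_id=2, seg=TH) pairs with 2 row(s) of i.
- b (bin_id=7, seg=TH) has no partner → padded with NULL.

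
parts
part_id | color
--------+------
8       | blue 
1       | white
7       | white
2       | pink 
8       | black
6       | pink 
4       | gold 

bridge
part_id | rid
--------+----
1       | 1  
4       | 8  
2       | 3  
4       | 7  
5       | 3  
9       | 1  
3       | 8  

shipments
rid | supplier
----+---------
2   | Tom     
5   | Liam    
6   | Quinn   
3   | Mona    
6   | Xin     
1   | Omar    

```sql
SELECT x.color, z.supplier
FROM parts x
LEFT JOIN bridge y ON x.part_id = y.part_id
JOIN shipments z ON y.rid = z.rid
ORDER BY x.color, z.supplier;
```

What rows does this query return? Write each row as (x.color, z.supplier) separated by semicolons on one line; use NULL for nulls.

(pink, Mona); (white, Omar)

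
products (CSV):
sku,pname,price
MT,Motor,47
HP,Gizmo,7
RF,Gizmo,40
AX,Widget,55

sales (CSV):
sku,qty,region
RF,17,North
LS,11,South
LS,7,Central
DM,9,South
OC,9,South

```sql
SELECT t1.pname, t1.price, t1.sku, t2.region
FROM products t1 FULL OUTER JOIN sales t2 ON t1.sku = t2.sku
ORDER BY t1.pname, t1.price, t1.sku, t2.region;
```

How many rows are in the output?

8

FULL OUTER JOIN keeps every row from both sides; unmatched rows get NULL for the other side's columns.
Matching on t1.sku = t2.sku.
- t1 (sku=MT) has no partner → padded with NULL.
- t1 (sku=HP) has no partner → padded with NULL.
- t1 (sku=RF) pairs with 1 row(s) of t2.
- t1 (sku=AX) has no partner → padded with NULL.
- plus 4 unmatched t2 row(s), each kept with NULL t1 columns.
Total: 1 matched + 7 padded = 8 rows.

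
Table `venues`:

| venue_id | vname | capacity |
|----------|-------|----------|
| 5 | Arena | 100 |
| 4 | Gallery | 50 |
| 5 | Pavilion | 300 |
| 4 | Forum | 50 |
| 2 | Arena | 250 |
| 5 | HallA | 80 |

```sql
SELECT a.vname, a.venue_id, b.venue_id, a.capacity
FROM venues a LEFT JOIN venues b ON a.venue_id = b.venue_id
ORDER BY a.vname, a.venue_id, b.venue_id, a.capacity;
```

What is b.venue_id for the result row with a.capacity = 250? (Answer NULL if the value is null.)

LEFT JOIN keeps every row from `venues a`; unmatched rows get NULL for `venues b`'s columns.
Matching on a.venue_id = b.venue_id.
- a row (venue_id=5): matches 3 b row(s) → 3 output row(s).
- a row (venue_id=4): matches 2 b row(s) → 2 output row(s).
- a row (venue_id=5): matches 3 b row(s) → 3 output row(s).
- a row (venue_id=4): matches 2 b row(s) → 2 output row(s).
- a row (venue_id=2): matches 1 b row(s) → 1 output row(s).
- a row (venue_id=5): matches 3 b row(s) → 3 output row(s).

2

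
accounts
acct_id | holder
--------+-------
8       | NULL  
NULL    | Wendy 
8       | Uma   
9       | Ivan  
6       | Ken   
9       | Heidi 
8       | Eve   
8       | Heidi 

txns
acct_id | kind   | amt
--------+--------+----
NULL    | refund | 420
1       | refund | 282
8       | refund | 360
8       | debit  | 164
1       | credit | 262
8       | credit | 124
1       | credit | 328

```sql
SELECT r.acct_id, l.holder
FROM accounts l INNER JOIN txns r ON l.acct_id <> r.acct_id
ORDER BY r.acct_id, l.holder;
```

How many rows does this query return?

INNER JOIN keeps only pairs where the ON condition holds.
Matching on l.acct_id <> r.acct_id. A NULL in a compared column never satisfies the condition.
Matched pairs: 30.
Total: 30 rows.

30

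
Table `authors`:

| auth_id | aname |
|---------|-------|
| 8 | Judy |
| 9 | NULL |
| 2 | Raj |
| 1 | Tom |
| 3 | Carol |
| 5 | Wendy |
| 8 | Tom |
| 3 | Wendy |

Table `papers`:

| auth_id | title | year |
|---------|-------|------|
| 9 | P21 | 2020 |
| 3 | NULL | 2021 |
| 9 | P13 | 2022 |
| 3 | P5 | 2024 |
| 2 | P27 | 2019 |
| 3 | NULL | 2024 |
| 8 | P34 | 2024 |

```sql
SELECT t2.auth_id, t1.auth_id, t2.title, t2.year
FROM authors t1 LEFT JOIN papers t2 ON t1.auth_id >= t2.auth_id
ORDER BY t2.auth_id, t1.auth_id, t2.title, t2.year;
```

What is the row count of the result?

31

LEFT JOIN keeps every row from `authors`; unmatched rows get NULL for `papers`'s columns.
Matching on t1.auth_id >= t2.auth_id.
- t1[0] auth_id=8 → 5 match(es) in t2 → 5 row(s).
- t1[1] auth_id=9 → 7 match(es) in t2 → 7 row(s).
- t1[2] auth_id=2 → 1 match(es) in t2 → 1 row(s).
- t1[3] auth_id=1 → no match; kept with NULLs on the t2 side.
- t1[4] auth_id=3 → 4 match(es) in t2 → 4 row(s).
- t1[5] auth_id=5 → 4 match(es) in t2 → 4 row(s).
- t1[6] auth_id=8 → 5 match(es) in t2 → 5 row(s).
- t1[7] auth_id=3 → 4 match(es) in t2 → 4 row(s).
Total: 30 matched + 1 padded = 31 rows.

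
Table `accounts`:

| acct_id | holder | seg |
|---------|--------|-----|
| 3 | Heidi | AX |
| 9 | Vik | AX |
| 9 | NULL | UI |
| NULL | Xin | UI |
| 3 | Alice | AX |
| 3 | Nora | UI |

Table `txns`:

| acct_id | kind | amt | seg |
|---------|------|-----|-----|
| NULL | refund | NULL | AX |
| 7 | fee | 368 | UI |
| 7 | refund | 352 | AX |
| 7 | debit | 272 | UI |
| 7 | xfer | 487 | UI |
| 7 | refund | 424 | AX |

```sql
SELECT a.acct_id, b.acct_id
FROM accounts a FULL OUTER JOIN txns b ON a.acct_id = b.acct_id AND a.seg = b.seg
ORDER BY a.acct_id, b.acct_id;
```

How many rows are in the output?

FULL OUTER JOIN keeps every row from both sides; unmatched rows get NULL for the other side's columns.
Matching on a.acct_id = b.acct_id AND a.seg = b.seg. A NULL in a compared column never satisfies the condition.
- a[0] acct_id=3, seg=AX → no match; kept with NULLs on the b side.
- a[1] acct_id=9, seg=AX → no match; kept with NULLs on the b side.
- a[2] acct_id=9, seg=UI → no match; kept with NULLs on the b side.
- a[3] acct_id=NULL, seg=UI → no match; kept with NULLs on the b side.
- a[4] acct_id=3, seg=AX → no match; kept with NULLs on the b side.
- a[5] acct_id=3, seg=UI → no match; kept with NULLs on the b side.
- 6 b row(s) had no a match → kept, a columns NULL.
Total: 0 matched + 12 padded = 12 rows.

12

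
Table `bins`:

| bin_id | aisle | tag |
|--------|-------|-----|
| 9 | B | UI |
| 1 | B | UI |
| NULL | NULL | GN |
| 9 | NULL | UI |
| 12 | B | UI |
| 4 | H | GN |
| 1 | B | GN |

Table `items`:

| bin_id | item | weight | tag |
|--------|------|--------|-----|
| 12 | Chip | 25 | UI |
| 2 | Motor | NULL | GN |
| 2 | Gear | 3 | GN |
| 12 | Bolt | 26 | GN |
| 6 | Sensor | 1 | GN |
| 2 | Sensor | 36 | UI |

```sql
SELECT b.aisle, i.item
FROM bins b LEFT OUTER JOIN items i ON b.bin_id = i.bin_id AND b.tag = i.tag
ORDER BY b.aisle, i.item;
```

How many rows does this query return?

LEFT JOIN keeps every row from `bins`; unmatched rows get NULL for `items`'s columns.
Matching on b.bin_id = i.bin_id AND b.tag = i.tag. A NULL in a compared column never satisfies the condition.
- b row (bin_id=9, tag=UI): no match → kept, i columns NULL.
- b row (bin_id=1, tag=UI): no match → kept, i columns NULL.
- b row (bin_id=NULL, tag=GN): no match → kept, i columns NULL.
- b row (bin_id=9, tag=UI): no match → kept, i columns NULL.
- b row (bin_id=12, tag=UI): matches 1 i row(s) → 1 output row(s).
- b row (bin_id=4, tag=GN): no match → kept, i columns NULL.
- b row (bin_id=1, tag=GN): no match → kept, i columns NULL.
Total: 1 matched + 6 padded = 7 rows.

7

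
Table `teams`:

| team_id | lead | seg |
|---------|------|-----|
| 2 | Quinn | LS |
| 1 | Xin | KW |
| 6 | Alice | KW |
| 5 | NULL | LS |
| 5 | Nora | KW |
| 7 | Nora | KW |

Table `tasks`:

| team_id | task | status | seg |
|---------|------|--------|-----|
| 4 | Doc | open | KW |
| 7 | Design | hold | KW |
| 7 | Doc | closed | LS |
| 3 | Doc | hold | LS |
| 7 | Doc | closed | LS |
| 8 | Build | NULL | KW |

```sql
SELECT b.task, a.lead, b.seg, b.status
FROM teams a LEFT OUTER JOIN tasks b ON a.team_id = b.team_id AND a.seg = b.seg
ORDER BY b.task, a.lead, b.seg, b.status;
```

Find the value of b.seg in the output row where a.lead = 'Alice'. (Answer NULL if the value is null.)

NULL

LEFT JOIN keeps every row from `teams`; unmatched rows get NULL for `tasks`'s columns.
Matching on a.team_id = b.team_id AND a.seg = b.seg.
Matched pairs: 1; unmatched a rows kept: 5.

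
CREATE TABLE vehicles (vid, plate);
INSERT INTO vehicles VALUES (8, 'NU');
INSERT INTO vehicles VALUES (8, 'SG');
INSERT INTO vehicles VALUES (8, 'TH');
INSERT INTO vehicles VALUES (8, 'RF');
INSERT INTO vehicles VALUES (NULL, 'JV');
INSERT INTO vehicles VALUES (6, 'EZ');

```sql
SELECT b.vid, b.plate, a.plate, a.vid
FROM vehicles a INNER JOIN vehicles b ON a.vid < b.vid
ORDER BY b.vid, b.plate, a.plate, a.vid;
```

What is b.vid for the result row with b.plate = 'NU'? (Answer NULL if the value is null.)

INNER JOIN keeps only pairs where the ON condition holds.
Matching on a.vid < b.vid. A NULL in a compared column never satisfies the condition.
- a row (vid=8): no match → dropped.
- a row (vid=8): no match → dropped.
- a row (vid=8): no match → dropped.
- a row (vid=8): no match → dropped.
- a row (vid=NULL): no match → dropped.
- a row (vid=6): matches 4 b row(s) → 4 output row(s).

8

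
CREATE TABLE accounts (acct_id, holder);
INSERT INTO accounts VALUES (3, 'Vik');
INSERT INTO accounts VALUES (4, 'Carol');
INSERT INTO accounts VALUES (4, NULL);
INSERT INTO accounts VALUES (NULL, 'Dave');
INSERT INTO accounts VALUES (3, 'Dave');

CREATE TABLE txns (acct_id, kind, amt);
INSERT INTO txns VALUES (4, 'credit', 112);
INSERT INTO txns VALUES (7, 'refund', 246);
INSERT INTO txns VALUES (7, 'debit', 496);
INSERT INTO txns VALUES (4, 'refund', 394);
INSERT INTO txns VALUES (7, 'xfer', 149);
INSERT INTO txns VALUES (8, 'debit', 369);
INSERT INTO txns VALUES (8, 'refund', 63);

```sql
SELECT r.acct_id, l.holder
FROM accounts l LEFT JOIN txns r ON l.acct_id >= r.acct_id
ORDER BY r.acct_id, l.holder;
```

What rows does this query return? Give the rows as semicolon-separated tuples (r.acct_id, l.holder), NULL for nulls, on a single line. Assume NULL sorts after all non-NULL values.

(4, Carol); (4, Carol); (4, NULL); (4, NULL); (NULL, Dave); (NULL, Dave); (NULL, Vik)

LEFT JOIN keeps every row from `accounts`; unmatched rows get NULL for `txns`'s columns.
Matching on l.acct_id >= r.acct_id. A NULL in a compared column never satisfies the condition.
- l (acct_id=3) has no partner → padded with NULL.
- l (acct_id=4) pairs with 2 row(s) of r.
- l (acct_id=4) pairs with 2 row(s) of r.
- l (acct_id=NULL) has no partner → padded with NULL.
- l (acct_id=3) has no partner → padded with NULL.
After projecting and ordering:
r.acct_id | l.holder
4 | Carol
4 | Carol
4 | NULL
4 | NULL
NULL | Dave
NULL | Dave
NULL | Vik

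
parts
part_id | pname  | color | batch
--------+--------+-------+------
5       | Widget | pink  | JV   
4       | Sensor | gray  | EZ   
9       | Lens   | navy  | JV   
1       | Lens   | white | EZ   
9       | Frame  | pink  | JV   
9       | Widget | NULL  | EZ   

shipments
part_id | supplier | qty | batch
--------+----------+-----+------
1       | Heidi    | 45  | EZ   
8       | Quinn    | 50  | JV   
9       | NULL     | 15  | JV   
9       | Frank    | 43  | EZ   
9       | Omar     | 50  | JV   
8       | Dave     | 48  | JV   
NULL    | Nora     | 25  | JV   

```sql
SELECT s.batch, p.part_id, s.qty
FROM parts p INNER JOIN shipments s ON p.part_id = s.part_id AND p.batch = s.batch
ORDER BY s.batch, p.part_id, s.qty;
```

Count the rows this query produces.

6

INNER JOIN keeps only pairs where the ON condition holds.
Matching on p.part_id = s.part_id AND p.batch = s.batch. A NULL in a compared column never satisfies the condition.
Matched pairs: 6.
Total: 6 rows.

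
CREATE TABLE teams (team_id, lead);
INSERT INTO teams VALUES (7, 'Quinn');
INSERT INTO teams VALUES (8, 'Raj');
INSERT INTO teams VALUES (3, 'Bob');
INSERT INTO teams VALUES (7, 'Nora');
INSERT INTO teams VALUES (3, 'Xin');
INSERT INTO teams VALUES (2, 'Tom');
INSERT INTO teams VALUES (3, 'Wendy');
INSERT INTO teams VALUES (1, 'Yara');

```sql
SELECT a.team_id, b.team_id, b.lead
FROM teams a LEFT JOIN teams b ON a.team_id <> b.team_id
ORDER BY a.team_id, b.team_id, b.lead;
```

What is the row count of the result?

LEFT JOIN keeps every row from `teams a`; unmatched rows get NULL for `teams b`'s columns.
Matching on a.team_id <> b.team_id.
- a[0] team_id=7 → 6 match(es) in b → 6 row(s).
- a[1] team_id=8 → 7 match(es) in b → 7 row(s).
- a[2] team_id=3 → 5 match(es) in b → 5 row(s).
- a[3] team_id=7 → 6 match(es) in b → 6 row(s).
- a[4] team_id=3 → 5 match(es) in b → 5 row(s).
- a[5] team_id=2 → 7 match(es) in b → 7 row(s).
- a[6] team_id=3 → 5 match(es) in b → 5 row(s).
- a[7] team_id=1 → 7 match(es) in b → 7 row(s).
Total: 48 rows.

48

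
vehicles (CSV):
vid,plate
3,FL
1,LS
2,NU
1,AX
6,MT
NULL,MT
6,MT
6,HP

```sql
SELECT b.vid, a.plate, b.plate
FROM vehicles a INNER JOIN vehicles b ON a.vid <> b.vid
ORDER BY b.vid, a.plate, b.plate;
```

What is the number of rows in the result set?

34

INNER JOIN keeps only pairs where the ON condition holds.
Matching on a.vid <> b.vid. A NULL in a compared column never satisfies the condition.
Matched pairs: 34.
Total: 34 rows.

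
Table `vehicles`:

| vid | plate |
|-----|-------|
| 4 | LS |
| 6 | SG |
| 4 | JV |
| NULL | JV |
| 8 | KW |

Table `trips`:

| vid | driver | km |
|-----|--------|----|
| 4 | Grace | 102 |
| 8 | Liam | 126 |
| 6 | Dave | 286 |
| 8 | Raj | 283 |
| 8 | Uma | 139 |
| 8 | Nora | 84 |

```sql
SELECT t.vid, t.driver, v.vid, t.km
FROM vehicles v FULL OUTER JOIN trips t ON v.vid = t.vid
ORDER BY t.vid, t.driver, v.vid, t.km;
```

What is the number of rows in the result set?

8

FULL OUTER JOIN keeps every row from both sides; unmatched rows get NULL for the other side's columns.
Matching on v.vid = t.vid. A NULL in a compared column never satisfies the condition.
- v (vid=4) pairs with 1 row(s) of t.
- v (vid=6) pairs with 1 row(s) of t.
- v (vid=4) pairs with 1 row(s) of t.
- v (vid=NULL) has no partner → padded with NULL.
- v (vid=8) pairs with 4 row(s) of t.
Total: 7 matched + 1 padded = 8 rows.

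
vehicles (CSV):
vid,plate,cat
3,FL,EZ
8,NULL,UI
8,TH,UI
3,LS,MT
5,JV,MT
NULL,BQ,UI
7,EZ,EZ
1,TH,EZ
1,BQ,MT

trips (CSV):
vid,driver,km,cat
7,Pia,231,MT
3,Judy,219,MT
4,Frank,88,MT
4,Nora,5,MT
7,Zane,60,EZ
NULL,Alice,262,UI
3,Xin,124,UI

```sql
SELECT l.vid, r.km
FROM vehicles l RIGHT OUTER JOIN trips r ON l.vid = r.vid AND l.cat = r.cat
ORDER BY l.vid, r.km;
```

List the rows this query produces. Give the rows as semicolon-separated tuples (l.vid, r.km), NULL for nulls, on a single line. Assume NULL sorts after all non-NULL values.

(3, 219); (7, 60); (NULL, 5); (NULL, 88); (NULL, 124); (NULL, 231); (NULL, 262)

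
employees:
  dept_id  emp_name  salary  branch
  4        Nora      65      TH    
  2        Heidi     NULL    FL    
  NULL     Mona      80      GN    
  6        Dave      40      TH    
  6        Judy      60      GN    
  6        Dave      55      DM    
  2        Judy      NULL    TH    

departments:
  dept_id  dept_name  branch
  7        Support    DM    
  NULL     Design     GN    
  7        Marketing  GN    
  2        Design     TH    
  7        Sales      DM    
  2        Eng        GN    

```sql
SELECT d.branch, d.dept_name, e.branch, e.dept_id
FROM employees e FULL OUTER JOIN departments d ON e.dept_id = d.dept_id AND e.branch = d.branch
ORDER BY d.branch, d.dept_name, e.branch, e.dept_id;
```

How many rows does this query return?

FULL OUTER JOIN keeps every row from both sides; unmatched rows get NULL for the other side's columns.
Matching on e.dept_id = d.dept_id AND e.branch = d.branch. A NULL in a compared column never satisfies the condition.
- e row (dept_id=4, branch=TH): no match → kept, d columns NULL.
- e row (dept_id=2, branch=FL): no match → kept, d columns NULL.
- e row (dept_id=NULL, branch=GN): no match → kept, d columns NULL.
- e row (dept_id=6, branch=TH): no match → kept, d columns NULL.
- e row (dept_id=6, branch=GN): no match → kept, d columns NULL.
- e row (dept_id=6, branch=DM): no match → kept, d columns NULL.
- e row (dept_id=2, branch=TH): matches 1 d row(s) → 1 output row(s).
- 5 d row(s) had no e match → kept, e columns NULL.
Total: 1 matched + 11 padded = 12 rows.

12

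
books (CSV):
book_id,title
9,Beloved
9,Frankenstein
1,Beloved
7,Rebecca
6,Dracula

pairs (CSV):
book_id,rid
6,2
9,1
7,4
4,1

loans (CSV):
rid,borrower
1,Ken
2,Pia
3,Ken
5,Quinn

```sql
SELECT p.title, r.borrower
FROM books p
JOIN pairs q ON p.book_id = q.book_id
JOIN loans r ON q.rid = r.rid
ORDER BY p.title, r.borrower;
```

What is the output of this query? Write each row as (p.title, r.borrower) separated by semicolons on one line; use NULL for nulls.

Evaluate left to right. First `books p INNER JOIN pairs q` on book_id: 4 row(s).
Then INNER JOIN `loans r` on rid: keep only rows whose q.rid appears in r.

(Beloved, Ken); (Dracula, Pia); (Frankenstein, Ken)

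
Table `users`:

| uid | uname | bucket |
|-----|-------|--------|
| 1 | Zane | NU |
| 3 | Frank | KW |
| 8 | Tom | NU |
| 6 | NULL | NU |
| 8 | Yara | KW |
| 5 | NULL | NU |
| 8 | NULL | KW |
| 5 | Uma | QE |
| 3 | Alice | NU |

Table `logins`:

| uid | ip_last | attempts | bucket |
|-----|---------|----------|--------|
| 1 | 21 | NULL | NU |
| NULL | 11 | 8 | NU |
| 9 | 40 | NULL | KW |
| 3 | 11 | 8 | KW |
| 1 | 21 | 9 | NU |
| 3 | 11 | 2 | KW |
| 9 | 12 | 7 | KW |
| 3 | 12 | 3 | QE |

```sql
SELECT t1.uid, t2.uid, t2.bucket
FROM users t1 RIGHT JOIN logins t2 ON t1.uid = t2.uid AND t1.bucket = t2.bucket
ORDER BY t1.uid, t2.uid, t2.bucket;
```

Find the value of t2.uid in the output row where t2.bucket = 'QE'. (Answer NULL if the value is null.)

3

RIGHT JOIN keeps every row from `logins`; unmatched rows get NULL for `users`'s columns.
Matching on t1.uid = t2.uid AND t1.bucket = t2.bucket. A NULL in a compared column never satisfies the condition.
- t1 (uid=1, bucket=NU) pairs with 2 row(s) of t2.
- t1 (uid=3, bucket=KW) pairs with 2 row(s) of t2.
- t1 (uid=8, bucket=NU) has no partner in t2.
- t1 (uid=6, bucket=NU) has no partner in t2.
- t1 (uid=8, bucket=KW) has no partner in t2.
- t1 (uid=5, bucket=NU) has no partner in t2.
- t1 (uid=8, bucket=KW) has no partner in t2.
- t1 (uid=5, bucket=QE) has no partner in t2.
- t1 (uid=3, bucket=NU) has no partner in t2.
- 4 row(s) from t2 found no t1 partner → padded with NULL.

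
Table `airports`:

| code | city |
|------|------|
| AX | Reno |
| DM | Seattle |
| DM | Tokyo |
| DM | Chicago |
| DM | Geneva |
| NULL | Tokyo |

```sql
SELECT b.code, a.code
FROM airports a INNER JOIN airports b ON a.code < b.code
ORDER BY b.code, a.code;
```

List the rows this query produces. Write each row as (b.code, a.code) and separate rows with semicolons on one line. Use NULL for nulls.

(DM, AX); (DM, AX); (DM, AX); (DM, AX)

INNER JOIN keeps only pairs where the ON condition holds.
Matching on a.code < b.code. A NULL in a compared column never satisfies the condition.
- a[0] code=AX → 4 match(es) in b → 4 row(s).
- a[1] code=DM → no match; dropped.
- a[2] code=DM → no match; dropped.
- a[3] code=DM → no match; dropped.
- a[4] code=DM → no match; dropped.
- a[5] code=NULL → no match; dropped.
After projecting and ordering:
b.code | a.code
DM | AX
DM | AX
DM | AX
DM | AX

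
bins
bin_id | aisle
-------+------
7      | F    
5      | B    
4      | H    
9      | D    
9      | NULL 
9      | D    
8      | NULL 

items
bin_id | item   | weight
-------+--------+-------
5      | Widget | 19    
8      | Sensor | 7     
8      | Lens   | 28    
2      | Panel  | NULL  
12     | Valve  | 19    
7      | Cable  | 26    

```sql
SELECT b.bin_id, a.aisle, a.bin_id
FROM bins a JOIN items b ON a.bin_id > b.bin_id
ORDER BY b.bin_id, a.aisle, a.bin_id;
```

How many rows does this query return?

22

INNER JOIN keeps only pairs where the ON condition holds.
Matching on a.bin_id > b.bin_id.
- a row (bin_id=7): matches 2 b row(s) → 2 output row(s).
- a row (bin_id=5): matches 1 b row(s) → 1 output row(s).
- a row (bin_id=4): matches 1 b row(s) → 1 output row(s).
- a row (bin_id=9): matches 5 b row(s) → 5 output row(s).
- a row (bin_id=9): matches 5 b row(s) → 5 output row(s).
- a row (bin_id=9): matches 5 b row(s) → 5 output row(s).
- a row (bin_id=8): matches 3 b row(s) → 3 output row(s).
Total: 22 rows.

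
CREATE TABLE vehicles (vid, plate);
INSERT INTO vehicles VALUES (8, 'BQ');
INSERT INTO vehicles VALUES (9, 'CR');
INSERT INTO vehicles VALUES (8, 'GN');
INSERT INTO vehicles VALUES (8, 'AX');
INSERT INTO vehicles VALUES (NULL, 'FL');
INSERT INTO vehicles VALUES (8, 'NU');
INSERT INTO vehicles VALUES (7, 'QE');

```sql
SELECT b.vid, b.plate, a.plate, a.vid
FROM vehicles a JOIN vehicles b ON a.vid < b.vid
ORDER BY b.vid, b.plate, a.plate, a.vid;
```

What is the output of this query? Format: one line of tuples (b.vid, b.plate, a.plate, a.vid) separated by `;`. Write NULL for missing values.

(8, AX, QE, 7); (8, BQ, QE, 7); (8, GN, QE, 7); (8, NU, QE, 7); (9, CR, AX, 8); (9, CR, BQ, 8); (9, CR, GN, 8); (9, CR, NU, 8); (9, CR, QE, 7)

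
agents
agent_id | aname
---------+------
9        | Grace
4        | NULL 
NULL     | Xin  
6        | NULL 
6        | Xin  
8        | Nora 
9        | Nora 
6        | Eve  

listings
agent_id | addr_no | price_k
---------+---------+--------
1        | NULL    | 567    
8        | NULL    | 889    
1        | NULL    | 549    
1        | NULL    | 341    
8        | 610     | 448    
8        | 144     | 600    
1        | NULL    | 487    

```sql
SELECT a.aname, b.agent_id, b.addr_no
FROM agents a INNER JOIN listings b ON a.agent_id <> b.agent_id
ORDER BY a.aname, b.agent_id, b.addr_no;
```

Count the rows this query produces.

46

INNER JOIN keeps only pairs where the ON condition holds.
Matching on a.agent_id <> b.agent_id. A NULL in a compared column never satisfies the condition.
- agent_id=9: 7 matching b row(s), so 7 row(s) emitted.
- agent_id=4: 7 matching b row(s), so 7 row(s) emitted.
- agent_id=NULL: no matching b row, dropped.
- agent_id=6: 7 matching b row(s), so 7 row(s) emitted.
- agent_id=6: 7 matching b row(s), so 7 row(s) emitted.
- agent_id=8: 4 matching b row(s), so 4 row(s) emitted.
- agent_id=9: 7 matching b row(s), so 7 row(s) emitted.
- agent_id=6: 7 matching b row(s), so 7 row(s) emitted.
Total: 46 rows.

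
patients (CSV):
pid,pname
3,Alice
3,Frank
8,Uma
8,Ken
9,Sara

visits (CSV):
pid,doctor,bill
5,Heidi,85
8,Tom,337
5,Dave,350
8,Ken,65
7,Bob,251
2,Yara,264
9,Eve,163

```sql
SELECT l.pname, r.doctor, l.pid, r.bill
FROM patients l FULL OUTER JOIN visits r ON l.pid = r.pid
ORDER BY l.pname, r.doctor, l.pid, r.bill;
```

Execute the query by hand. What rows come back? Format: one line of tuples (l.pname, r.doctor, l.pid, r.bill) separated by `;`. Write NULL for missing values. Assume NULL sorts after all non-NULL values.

FULL OUTER JOIN keeps every row from both sides; unmatched rows get NULL for the other side's columns.
Matching on l.pid = r.pid.
- pid=3: no r row matches, row kept with r columns NULL.
- pid=3: no r row matches, row kept with r columns NULL.
- pid=8: 2 matching r row(s), so 2 row(s) emitted.
- pid=8: 2 matching r row(s), so 2 row(s) emitted.
- pid=9: 1 matching r row(s), so 1 row(s) emitted.
- 4 row(s) from r found no l partner → padded with NULL.

(Alice, NULL, 3, NULL); (Frank, NULL, 3, NULL); (Ken, Ken, 8, 65); (Ken, Tom, 8, 337); (Sara, Eve, 9, 163); (Uma, Ken, 8, 65); (Uma, Tom, 8, 337); (NULL, Bob, NULL, 251); (NULL, Dave, NULL, 350); (NULL, Heidi, NULL, 85); (NULL, Yara, NULL, 264)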